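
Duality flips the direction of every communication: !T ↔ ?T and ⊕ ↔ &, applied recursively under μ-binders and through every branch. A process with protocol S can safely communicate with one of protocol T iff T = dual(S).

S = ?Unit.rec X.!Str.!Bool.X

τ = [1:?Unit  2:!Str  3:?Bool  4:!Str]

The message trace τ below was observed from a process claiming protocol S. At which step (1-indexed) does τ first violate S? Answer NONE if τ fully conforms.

step 1: ?Unit  match  cont: rec X.…
step 2: !Str  match  cont: !Bool.rec X.…
step 3: got ?Bool, protocol expects !Bool  ✗

3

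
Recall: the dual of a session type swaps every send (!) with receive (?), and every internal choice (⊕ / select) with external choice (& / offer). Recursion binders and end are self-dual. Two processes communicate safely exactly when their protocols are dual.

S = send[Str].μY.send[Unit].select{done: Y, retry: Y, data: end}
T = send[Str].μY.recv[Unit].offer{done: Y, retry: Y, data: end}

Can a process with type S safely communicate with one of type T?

send[Str] vs send[Str]  ✗ same direction on both sides — not dual

NO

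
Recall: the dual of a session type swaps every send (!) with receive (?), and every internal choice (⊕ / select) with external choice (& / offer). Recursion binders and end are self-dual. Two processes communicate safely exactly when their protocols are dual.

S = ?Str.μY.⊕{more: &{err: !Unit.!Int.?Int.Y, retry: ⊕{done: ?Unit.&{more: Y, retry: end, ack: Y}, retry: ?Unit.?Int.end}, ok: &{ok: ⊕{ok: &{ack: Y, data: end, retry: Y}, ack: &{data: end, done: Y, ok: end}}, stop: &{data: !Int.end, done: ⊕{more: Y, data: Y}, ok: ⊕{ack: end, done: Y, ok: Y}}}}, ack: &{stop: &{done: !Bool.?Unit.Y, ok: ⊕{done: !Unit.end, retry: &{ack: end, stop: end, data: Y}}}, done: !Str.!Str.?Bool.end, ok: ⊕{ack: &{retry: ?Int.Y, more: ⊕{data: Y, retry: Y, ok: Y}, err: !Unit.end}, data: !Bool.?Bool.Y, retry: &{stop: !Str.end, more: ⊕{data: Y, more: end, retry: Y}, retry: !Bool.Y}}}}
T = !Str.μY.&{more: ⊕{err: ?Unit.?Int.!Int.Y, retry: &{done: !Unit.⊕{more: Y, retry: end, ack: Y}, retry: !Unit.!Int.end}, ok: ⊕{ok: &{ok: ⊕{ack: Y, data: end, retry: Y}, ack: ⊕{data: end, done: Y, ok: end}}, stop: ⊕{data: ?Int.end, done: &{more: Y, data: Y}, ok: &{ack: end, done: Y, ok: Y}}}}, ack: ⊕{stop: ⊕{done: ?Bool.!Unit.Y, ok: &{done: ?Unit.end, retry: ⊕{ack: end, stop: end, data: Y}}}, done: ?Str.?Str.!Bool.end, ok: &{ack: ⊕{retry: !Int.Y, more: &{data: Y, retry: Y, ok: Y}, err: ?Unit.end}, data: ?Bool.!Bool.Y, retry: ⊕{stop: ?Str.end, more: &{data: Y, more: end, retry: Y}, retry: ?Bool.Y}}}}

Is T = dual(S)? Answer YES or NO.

?Str vs !Str  ✓
  μY vs μY  ✓ (rec unchanged)
    ⊕{more,ack} vs &{more,ack}  ✓ label sets agree
      • more:
        &{err,retry,ok} vs ⊕{err,retry,ok}  ✓ label sets agree
          • err:
            !Unit vs ?Unit  ✓
              !Int vs ?Int  ✓
                ?Int vs !Int  ✓
                  Y vs Y  ✓
          • retry:
            ⊕{done,retry} vs &{done,retry}  ✓ label sets agree
              • done:
                ?Unit vs !Unit  ✓
                  &{more,retry,ack} vs ⊕{more,retry,ack}  ✓ label sets agree
                    • more:
                      Y vs Y  ✓
                    • retry:
                      end vs end  ✓
                    • ack:
                      Y vs Y  ✓
              • retry:
                ?Unit vs !Unit  ✓
                  ?Int vs !Int  ✓
                    end vs end  ✓
          • ok:
            &{ok,stop} vs ⊕{ok,stop}  ✓ label sets agree
              • ok:
                ⊕{ok,ack} vs &{ok,ack}  ✓ label sets agree
                  • ok:
                    &{ack,data,retry} vs ⊕{ack,data,retry}  ✓ label sets agree
                      • ack:
                        Y vs Y  ✓
                      • data:
                        end vs end  ✓
                      • retry:
                        Y vs Y  ✓
                  • ack:
                    &{data,done,ok} vs ⊕{data,done,ok}  ✓ label sets agree
                      • data:
                        end vs end  ✓
                      • done:
                        Y vs Y  ✓
                      • ok:
                        end vs end  ✓
              • stop:
                &{data,done,ok} vs ⊕{data,done,ok}  ✓ label sets agree
                  • data:
                    !Int vs ?Int  ✓
                      end vs end  ✓
                  • done:
                    ⊕{more,data} vs &{more,data}  ✓ label sets agree
                      • more:
                        Y vs Y  ✓
                      • data:
                        Y vs Y  ✓
                  • ok:
                    ⊕{ack,done,ok} vs &{ack,done,ok}  ✓ label sets agree
                      • ack:
                        end vs end  ✓
                      • done:
                        Y vs Y  ✓
                      • ok:
                        Y vs Y  ✓
      • ack:
        &{stop,done,ok} vs ⊕{stop,done,ok}  ✓ label sets agree
          • stop:
            &{done,ok} vs ⊕{done,ok}  ✓ label sets agree
              • done:
                !Bool vs ?Bool  ✓
                  ?Unit vs !Unit  ✓
                    Y vs Y  ✓
              • ok:
                ⊕{done,retry} vs &{done,retry}  ✓ label sets agree
                  • done:
                    !Unit vs ?Unit  ✓
                      end vs end  ✓
                  • retry:
                    &{ack,stop,data} vs ⊕{ack,stop,data}  ✓ label sets agree
                      • ack:
                        end vs end  ✓
                      • stop:
                        end vs end  ✓
                      • data:
                        Y vs Y  ✓
          • done:
            !Str vs ?Str  ✓
              !Str vs ?Str  ✓
                ?Bool vs !Bool  ✓
                  end vs end  ✓
          • ok:
            ⊕{ack,data,retry} vs &{ack,data,retry}  ✓ label sets agree
              • ack:
                &{retry,more,err} vs ⊕{retry,more,err}  ✓ label sets agree
                  • retry:
                    ?Int vs !Int  ✓
                      Y vs Y  ✓
                  • more:
                    ⊕{data,retry,ok} vs &{data,retry,ok}  ✓ label sets agree
                      • data:
                        Y vs Y  ✓
                      • retry:
                        Y vs Y  ✓
                      • ok:
                        Y vs Y  ✓
                  • err:
                    !Unit vs ?Unit  ✓
                      end vs end  ✓
              • data:
                !Bool vs ?Bool  ✓
                  ?Bool vs !Bool  ✓
                    Y vs Y  ✓
              • retry:
                &{stop,more,retry} vs ⊕{stop,more,retry}  ✓ label sets agree
                  • stop:
                    !Str vs ?Str  ✓
                      end vs end  ✓
                  • more:
                    ⊕{data,more,retry} vs &{data,more,retry}  ✓ label sets agree
                      • data:
                        Y vs Y  ✓
                      • more:
                        end vs end  ✓
                      • retry:
                        Y vs Y  ✓
                  • retry:
                    !Bool vs ?Bool  ✓
                      Y vs Y  ✓

YES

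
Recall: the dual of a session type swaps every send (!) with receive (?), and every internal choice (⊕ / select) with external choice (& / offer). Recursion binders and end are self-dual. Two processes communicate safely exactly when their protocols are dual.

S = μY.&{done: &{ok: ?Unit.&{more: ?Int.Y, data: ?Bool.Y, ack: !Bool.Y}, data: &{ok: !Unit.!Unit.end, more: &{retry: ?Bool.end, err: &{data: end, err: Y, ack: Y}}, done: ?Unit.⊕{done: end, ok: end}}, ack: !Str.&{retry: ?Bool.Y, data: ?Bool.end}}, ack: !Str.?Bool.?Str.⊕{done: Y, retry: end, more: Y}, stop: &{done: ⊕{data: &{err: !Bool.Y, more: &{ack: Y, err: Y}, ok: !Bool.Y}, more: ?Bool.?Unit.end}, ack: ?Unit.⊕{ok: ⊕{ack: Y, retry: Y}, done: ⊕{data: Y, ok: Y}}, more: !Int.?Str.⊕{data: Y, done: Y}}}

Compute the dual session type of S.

μY ↦ μY  (rec unchanged)
  &{done,ack,stop} ↦ ⊕{done,ack,stop}  (offer→select)
    case done:
      &{ok,data,ack} ↦ ⊕{ok,data,ack}  (offer→select)
        case ok:
          ?Unit ↦ !Unit
            &{more,data,ack} ↦ ⊕{more,data,ack}  (offer→select)
              case more:
                ?Int ↦ !Int
                  Y self-dual
              case data:
                ?Bool ↦ !Bool
                  Y self-dual
              case ack:
                !Bool ↦ ?Bool
                  Y self-dual
        case data:
          &{ok,more,done} ↦ ⊕{ok,more,done}  (offer→select)
            case ok:
              !Unit ↦ ?Unit
                !Unit ↦ ?Unit
                  end self-dual
            case more:
              &{retry,err} ↦ ⊕{retry,err}  (offer→select)
                case retry:
                  ?Bool ↦ !Bool
                    end self-dual
                case err:
                  &{data,err,ack} ↦ ⊕{data,err,ack}  (offer→select)
                    case data:
                      end self-dual
                    case err:
                      Y self-dual
                    case ack:
                      Y self-dual
            case done:
              ?Unit ↦ !Unit
                ⊕{done,ok} ↦ &{done,ok}  (internal→external)
                  case done:
                    end self-dual
                  case ok:
                    end self-dual
        case ack:
          !Str ↦ ?Str
            &{retry,data} ↦ ⊕{retry,data}  (offer→select)
              case retry:
                ?Bool ↦ !Bool
                  Y self-dual
              case data:
                ?Bool ↦ !Bool
                  end self-dual
    case ack:
      !Str ↦ ?Str
        ?Bool ↦ !Bool
          ?Str ↦ !Str
            ⊕{done,retry,more} ↦ &{done,retry,more}  (internal→external)
              case done:
                Y self-dual
              case retry:
                end self-dual
              case more:
                Y self-dual
    case stop:
      &{done,ack,more} ↦ ⊕{done,ack,more}  (offer→select)
        case done:
          ⊕{data,more} ↦ &{data,more}  (internal→external)
            case data:
              &{err,more,ok} ↦ ⊕{err,more,ok}  (offer→select)
                case err:
                  !Bool ↦ ?Bool
                    Y self-dual
                case more:
                  &{ack,err} ↦ ⊕{ack,err}  (offer→select)
                    case ack:
                      Y self-dual
                    case err:
                      Y self-dual
                case ok:
                  !Bool ↦ ?Bool
                    Y self-dual
            case more:
              ?Bool ↦ !Bool
                ?Unit ↦ !Unit
                  end self-dual
        case ack:
          ?Unit ↦ !Unit
            ⊕{ok,done} ↦ &{ok,done}  (internal→external)
              case ok:
                ⊕{ack,retry} ↦ &{ack,retry}  (internal→external)
                  case ack:
                    Y self-dual
                  case retry:
                    Y self-dual
              case done:
                ⊕{data,ok} ↦ &{data,ok}  (internal→external)
                  case data:
                    Y self-dual
                  case ok:
                    Y self-dual
        case more:
          !Int ↦ ?Int
            ?Str ↦ !Str
              ⊕{data,done} ↦ &{data,done}  (internal→external)
                case data:
                  Y self-dual
                case done:
                  Y self-dual

μY.⊕{done: ⊕{ok: !Unit.⊕{more: !Int.Y, data: !Bool.Y, ack: ?Bool.Y}, data: ⊕{ok: ?Unit.?Unit.end, more: ⊕{retry: !Bool.end, err: ⊕{data: end, err: Y, ack: Y}}, done: !Unit.&{done: end, ok: end}}, ack: ?Str.⊕{retry: !Bool.Y, data: !Bool.end}}, ack: ?Str.!Bool.!Str.&{done: Y, retry: end, more: Y}, stop: ⊕{done: &{data: ⊕{err: ?Bool.Y, more: ⊕{ack: Y, err: Y}, ok: ?Bool.Y}, more: !Bool.!Unit.end}, ack: !Unit.&{ok: &{ack: Y, retry: Y}, done: &{data: Y, ok: Y}}, more: ?Int.!Str.&{data: Y, done: Y}}}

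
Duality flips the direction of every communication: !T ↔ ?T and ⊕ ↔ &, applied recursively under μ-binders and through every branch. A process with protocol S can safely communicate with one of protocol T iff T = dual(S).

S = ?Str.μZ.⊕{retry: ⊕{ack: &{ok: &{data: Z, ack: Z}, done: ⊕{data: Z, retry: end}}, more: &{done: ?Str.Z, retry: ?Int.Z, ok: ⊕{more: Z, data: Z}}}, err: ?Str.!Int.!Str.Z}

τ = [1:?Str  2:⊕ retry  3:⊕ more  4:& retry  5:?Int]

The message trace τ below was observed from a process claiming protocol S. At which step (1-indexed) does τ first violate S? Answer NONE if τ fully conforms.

NONE

step 1: ?Str  ✓  state: μZ.…
step 2: ⊕ retry  ✓  state: ⊕{ack: &{ok: &{data: μZ.…, ack: μZ.…}, done: ⊕{data: μZ.…, retry: end}}, more: &{done: ?Str.μZ.…, retry: ?Int.μZ.…, ok: ⊕{more: μZ.…, data: μZ.…}}}
step 3: ⊕ more  ✓  state: &{done: ?Str.μZ.…, retry: ?Int.μZ.…, ok: ⊕{more: μZ.…, data: μZ.…}}
step 4: & retry  ✓  state: ?Int.μZ.…
step 5: ?Int  ✓  state: μZ.…
τ conforms to S (length 5)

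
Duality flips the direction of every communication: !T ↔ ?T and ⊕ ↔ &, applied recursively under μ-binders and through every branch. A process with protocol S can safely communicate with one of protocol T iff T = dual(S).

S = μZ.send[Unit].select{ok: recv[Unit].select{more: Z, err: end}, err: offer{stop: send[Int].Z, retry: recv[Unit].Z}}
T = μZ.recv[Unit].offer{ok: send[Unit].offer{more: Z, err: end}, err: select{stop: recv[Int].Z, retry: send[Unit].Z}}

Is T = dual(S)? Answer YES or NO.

YES

μZ ‖ μZ  match (binder kept)
  send[Unit] ‖ recv[Unit]  match
    select{ok,err} ‖ offer{ok,err}  match labels match
      [ok]
        recv[Unit] ‖ send[Unit]  match
          select{more,err} ‖ offer{more,err}  match labels match
            [more]
              Z ‖ Z  match
            [err]
              end ‖ end  match
      [err]
        offer{stop,retry} ‖ select{stop,retry}  match labels match
          [stop]
            send[Int] ‖ recv[Int]  match
              Z ‖ Z  match
          [retry]
            recv[Unit] ‖ send[Unit]  match
              Z ‖ Z  match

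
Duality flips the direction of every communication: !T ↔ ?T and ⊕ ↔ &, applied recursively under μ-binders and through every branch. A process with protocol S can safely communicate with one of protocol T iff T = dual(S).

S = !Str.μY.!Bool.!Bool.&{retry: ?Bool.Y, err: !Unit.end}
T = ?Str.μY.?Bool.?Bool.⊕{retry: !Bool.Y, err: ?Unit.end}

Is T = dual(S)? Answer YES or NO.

YES

!Str ‖ ?Str  ok
  μY ‖ μY  ok (binder kept)
    !Bool ‖ ?Bool  ok
      !Bool ‖ ?Bool  ok
        &{retry,err} ‖ ⊕{retry,err}  ok labels match
          • retry:
            ?Bool ‖ !Bool  ok
              Y ‖ Y  ok
          • err:
            !Unit ‖ ?Unit  ok
              end ‖ end  ok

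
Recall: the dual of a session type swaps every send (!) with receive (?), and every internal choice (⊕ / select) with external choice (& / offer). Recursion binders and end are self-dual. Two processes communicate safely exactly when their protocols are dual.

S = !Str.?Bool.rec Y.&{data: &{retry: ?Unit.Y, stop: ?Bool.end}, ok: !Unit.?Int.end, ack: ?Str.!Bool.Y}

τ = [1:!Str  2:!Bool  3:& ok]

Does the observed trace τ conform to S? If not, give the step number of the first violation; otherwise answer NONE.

@1 !Str  ok  cont: ?Bool.rec Y.…
@2 got !Bool, protocol expects ?Bool  ✗

2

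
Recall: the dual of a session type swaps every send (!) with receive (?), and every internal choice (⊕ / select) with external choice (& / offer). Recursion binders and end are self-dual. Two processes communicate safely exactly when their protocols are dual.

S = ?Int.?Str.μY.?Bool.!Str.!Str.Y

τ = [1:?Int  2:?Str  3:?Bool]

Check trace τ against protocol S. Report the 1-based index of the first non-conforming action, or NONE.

NONE

@1 ?Int  ✓  cont: ?Str.μY.…
@2 ?Str  ✓  cont: μY.…
@3 ?Bool  ✓  cont: !Str.!Str.μY.…
τ conforms to S (length 3)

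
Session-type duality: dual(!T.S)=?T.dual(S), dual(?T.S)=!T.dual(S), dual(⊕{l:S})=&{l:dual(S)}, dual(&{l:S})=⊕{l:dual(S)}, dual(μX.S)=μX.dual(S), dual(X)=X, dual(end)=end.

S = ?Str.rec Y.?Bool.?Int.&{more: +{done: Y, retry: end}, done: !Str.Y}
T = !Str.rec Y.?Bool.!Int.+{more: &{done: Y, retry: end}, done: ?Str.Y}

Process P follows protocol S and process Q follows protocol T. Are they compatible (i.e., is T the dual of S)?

?Str vs !Str  ✓
  rec Y vs rec Y  ✓ (μ self-dual)
    ?Bool vs ?Bool  ✗ same direction on both sides — not dual

NO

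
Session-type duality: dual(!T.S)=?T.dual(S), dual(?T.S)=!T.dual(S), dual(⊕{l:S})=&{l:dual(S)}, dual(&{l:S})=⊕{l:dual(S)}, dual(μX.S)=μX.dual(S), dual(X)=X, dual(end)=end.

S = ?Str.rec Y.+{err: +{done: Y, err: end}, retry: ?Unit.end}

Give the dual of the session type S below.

!Str.rec Y.&{err: &{done: Y, err: end}, retry: !Unit.end}

?Str → !Str
  rec Y → rec Y  (binder kept)
    +{err,retry} → &{err,retry}  (internal→external)
      • err:
        +{done,err} → &{done,err}  (internal→external)
          • done:
            Y ↦ Y
          • err:
            end ↦ end
      • retry:
        ?Unit → !Unit
          end ↦ end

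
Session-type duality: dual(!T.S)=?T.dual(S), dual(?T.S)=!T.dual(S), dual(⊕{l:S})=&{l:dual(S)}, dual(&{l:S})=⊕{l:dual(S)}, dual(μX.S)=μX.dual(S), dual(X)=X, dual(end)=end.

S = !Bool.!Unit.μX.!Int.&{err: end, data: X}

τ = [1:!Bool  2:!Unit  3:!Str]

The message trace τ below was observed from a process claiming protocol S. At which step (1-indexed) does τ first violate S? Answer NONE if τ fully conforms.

3

[1] !Bool  ✓  cont: !Unit.μX.…
[2] !Unit  ✓  cont: μX.…
[3] got !Str, protocol expects !Int  ✗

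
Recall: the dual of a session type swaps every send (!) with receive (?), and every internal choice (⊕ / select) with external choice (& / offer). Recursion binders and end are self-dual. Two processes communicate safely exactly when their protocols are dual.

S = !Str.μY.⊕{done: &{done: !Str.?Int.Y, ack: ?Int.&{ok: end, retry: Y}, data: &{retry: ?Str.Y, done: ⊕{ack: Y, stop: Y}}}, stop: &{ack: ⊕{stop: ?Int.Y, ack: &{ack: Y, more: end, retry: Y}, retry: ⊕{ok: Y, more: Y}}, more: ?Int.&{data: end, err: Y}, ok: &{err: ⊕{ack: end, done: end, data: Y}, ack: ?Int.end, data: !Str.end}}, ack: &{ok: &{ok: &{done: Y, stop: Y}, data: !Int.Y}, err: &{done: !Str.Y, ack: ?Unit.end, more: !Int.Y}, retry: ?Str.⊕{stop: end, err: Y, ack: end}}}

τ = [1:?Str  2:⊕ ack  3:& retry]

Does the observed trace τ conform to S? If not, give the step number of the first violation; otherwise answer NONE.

[1] got ?Str, protocol expects !Str  ✗

1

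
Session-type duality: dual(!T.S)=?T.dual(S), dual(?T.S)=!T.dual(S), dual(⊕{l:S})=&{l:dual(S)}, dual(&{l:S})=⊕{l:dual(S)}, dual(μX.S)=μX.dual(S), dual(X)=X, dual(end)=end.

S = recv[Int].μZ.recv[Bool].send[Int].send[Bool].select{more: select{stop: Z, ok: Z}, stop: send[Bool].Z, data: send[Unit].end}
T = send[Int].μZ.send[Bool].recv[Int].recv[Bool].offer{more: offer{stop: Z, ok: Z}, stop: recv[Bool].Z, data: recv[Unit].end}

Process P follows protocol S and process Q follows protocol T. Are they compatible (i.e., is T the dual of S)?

YES

recv[Int] vs send[Int]  match
  μZ vs μZ  match (binder kept)
    recv[Bool] vs send[Bool]  match
      send[Int] vs recv[Int]  match
        send[Bool] vs recv[Bool]  match
          select{more,stop,data} vs offer{more,stop,data}  match labels match
            [more]
              select{stop,ok} vs offer{stop,ok}  match labels match
                [stop]
                  Z vs Z  match
                [ok]
                  Z vs Z  match
            [stop]
              send[Bool] vs recv[Bool]  match
                Z vs Z  match
            [data]
              send[Unit] vs recv[Unit]  match
                end vs end  match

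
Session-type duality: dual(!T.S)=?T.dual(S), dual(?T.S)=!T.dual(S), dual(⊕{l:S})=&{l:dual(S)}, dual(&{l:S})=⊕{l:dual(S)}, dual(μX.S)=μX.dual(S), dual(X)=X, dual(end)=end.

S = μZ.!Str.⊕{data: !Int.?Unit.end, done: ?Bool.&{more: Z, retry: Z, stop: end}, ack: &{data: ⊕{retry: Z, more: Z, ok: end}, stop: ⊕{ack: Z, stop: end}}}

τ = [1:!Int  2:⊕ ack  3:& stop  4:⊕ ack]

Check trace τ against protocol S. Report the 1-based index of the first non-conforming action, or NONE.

@1 got !Int, protocol expects !Str  ✗

1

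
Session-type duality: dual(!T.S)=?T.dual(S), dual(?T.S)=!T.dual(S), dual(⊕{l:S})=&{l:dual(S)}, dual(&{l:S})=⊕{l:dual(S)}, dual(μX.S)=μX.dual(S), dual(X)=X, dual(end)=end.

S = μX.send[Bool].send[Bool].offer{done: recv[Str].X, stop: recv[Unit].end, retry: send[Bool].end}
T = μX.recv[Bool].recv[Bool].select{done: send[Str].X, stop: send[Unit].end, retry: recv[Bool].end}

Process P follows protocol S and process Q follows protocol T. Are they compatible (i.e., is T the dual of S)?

YES

μX | μX  ok (μ self-dual)
  send[Bool] | recv[Bool]  ok
    send[Bool] | recv[Bool]  ok
      offer{done,stop,retry} | select{done,stop,retry}  ok label sets agree
        case done:
          recv[Str] | send[Str]  ok
            X | X  ok
        case stop:
          recv[Unit] | send[Unit]  ok
            end | end  ok
        case retry:
          send[Bool] | recv[Bool]  ok
            end | end  ok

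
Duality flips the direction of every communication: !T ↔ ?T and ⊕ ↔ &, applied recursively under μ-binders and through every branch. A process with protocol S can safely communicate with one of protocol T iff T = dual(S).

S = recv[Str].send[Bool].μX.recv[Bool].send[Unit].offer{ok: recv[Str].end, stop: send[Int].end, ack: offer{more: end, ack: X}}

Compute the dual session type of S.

recv[Str] = send[Str]
  send[Bool] = recv[Bool]
    μX = μX  (μ self-dual)
      recv[Bool] = send[Bool]
        send[Unit] = recv[Unit]
          offer{ok,stop,ack} = select{ok,stop,ack}  (external→internal)
            • ok:
              recv[Str] = send[Str]
                dual(end) = end
            • stop:
              send[Int] = recv[Int]
                dual(end) = end
            • ack:
              offer{more,ack} = select{more,ack}  (external→internal)
                • more:
                  dual(end) = end
                • ack:
                  dual(X) = X

send[Str].recv[Bool].μX.send[Bool].recv[Unit].select{ok: send[Str].end, stop: recv[Int].end, ack: select{more: end, ack: X}}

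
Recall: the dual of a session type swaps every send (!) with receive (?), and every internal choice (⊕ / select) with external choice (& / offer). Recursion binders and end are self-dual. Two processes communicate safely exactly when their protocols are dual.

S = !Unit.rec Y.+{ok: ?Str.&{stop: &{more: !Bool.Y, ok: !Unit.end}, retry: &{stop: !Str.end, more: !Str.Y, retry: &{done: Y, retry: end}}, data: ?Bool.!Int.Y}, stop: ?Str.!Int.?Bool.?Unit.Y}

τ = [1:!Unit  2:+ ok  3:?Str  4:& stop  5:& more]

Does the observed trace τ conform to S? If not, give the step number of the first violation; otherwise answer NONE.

@1 !Unit  ok  residual = rec Y.…
@2 + ok  ok  residual = ?Str.&{stop: &{more: !Bool.rec Y.…, ok: !Unit.end}, retry: &{stop: !Str.end, more: !Str.rec Y.…, retry: &{done: rec Y.…, retry: end}}, data: ?Bool.!Int.rec Y.…}
@3 ?Str  ok  residual = &{stop: &{more: !Bool.rec Y.…, ok: !Unit.end}, retry: &{stop: !Str.end, more: !Str.rec Y.…, retry: &{done: rec Y.…, retry: end}}, data: ?Bool.!Int.rec Y.…}
@4 & stop  ok  residual = &{more: !Bool.rec Y.…, ok: !Unit.end}
@5 & more  ok  residual = !Bool.rec Y.…
trace exhausted — no violation

NONE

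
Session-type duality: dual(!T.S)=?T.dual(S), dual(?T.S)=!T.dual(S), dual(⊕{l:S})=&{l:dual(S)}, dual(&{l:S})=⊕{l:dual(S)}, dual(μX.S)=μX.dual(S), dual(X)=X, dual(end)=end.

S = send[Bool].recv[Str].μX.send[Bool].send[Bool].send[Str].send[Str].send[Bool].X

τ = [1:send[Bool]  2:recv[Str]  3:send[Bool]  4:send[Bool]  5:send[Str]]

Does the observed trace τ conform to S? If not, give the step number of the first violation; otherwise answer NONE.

step 1: send[Bool]  ✓  cont: recv[Str].μX.…
step 2: recv[Str]  ✓  cont: μX.…
step 3: send[Bool]  ✓  cont: send[Bool].send[Str].send[Str].send[Bool].μX.…
step 4: send[Bool]  ✓  cont: send[Str].send[Str].send[Bool].μX.…
step 5: send[Str]  ✓  cont: send[Str].send[Bool].μX.…
trace exhausted — no violation

NONE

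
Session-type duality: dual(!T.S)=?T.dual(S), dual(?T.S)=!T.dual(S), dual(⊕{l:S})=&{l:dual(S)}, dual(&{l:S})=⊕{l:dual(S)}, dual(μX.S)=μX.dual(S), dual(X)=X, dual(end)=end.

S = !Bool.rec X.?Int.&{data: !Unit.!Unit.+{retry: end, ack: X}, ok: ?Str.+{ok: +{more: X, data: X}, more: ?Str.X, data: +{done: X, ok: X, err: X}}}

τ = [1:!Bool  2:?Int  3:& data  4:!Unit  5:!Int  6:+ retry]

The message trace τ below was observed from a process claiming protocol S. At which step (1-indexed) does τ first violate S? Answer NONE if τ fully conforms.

5

[1] !Bool  ✓  now at rec X.…
[2] ?Int  ✓  now at &{data: !Unit.!Unit.+{retry: end, ack: rec X.…}, ok: ?Str.+{ok: +{more: rec X.…, data: rec X.…}, more: ?Str.rec X.…, data: +{done: rec X.…, ok: rec X.…, err: rec X.…}}}
[3] & data  ✓  now at !Unit.!Unit.+{retry: end, ack: rec X.…}
[4] !Unit  ✓  now at !Unit.+{retry: end, ack: rec X.…}
[5] got !Int, protocol expects !Unit  ✗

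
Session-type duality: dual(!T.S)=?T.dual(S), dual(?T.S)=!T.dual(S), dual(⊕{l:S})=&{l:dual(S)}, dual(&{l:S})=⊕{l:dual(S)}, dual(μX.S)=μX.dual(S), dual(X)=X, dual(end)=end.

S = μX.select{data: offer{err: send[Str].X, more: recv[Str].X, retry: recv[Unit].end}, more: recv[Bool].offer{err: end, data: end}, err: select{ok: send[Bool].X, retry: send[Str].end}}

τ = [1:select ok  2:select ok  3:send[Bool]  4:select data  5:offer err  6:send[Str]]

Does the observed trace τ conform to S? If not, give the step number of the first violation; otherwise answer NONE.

1

@1 got select ok, protocol expects select data or select more or select err  ✗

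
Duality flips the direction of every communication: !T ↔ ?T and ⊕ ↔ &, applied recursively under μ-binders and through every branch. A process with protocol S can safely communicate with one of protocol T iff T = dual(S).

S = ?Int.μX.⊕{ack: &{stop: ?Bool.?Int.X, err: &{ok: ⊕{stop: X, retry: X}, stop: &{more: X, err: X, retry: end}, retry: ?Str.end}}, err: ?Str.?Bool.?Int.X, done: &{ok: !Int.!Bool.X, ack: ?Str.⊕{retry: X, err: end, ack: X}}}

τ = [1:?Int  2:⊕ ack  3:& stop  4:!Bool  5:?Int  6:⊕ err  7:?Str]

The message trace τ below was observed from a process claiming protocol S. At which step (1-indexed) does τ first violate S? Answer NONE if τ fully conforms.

4

[1] ?Int  ok  now at μX.…
[2] ⊕ ack  ok  now at &{stop: ?Bool.?Int.μX.…, err: &{ok: ⊕{stop: μX.…, retry: μX.…}, stop: &{more: μX.…, err: μX.…, retry: end}, retry: ?Str.end}}
[3] & stop  ok  now at ?Bool.?Int.μX.…
[4] got !Bool, protocol expects ?Bool  ✗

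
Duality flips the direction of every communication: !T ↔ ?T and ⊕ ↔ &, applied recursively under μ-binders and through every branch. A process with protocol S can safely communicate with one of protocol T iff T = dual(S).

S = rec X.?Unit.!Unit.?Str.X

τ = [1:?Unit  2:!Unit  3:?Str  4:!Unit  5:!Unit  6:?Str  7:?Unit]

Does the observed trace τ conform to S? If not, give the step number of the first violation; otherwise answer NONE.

@1 ?Unit  match  now at !Unit.?Str.rec X.…
@2 !Unit  match  now at ?Str.rec X.…
@3 ?Str  match  now at rec X.…
@4 got !Unit, protocol expects ?Unit  ✗

4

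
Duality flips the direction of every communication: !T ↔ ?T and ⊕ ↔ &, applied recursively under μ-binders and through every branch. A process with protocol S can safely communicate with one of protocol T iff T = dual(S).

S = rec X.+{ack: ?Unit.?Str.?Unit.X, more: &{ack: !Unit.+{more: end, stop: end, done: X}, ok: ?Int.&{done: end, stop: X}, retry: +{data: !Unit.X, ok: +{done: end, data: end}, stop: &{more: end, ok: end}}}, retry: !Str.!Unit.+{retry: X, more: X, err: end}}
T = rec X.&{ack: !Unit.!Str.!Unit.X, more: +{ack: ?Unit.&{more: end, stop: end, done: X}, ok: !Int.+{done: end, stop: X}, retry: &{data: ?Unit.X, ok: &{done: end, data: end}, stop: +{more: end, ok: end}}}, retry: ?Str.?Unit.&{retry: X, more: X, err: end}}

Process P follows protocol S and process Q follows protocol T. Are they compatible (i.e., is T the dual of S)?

YES

rec X vs rec X  ✓ (binder kept)
  +{ack,more,retry} vs &{ack,more,retry}  ✓ labels match
    case ack:
      ?Unit vs !Unit  ✓
        ?Str vs !Str  ✓
          ?Unit vs !Unit  ✓
            X vs X  ✓
    case more:
      &{ack,ok,retry} vs +{ack,ok,retry}  ✓ labels match
        case ack:
          !Unit vs ?Unit  ✓
            +{more,stop,done} vs &{more,stop,done}  ✓ labels match
              case more:
                end vs end  ✓
              case stop:
                end vs end  ✓
              case done:
                X vs X  ✓
        case ok:
          ?Int vs !Int  ✓
            &{done,stop} vs +{done,stop}  ✓ labels match
              case done:
                end vs end  ✓
              case stop:
                X vs X  ✓
        case retry:
          +{data,ok,stop} vs &{data,ok,stop}  ✓ labels match
            case data:
              !Unit vs ?Unit  ✓
                X vs X  ✓
            case ok:
              +{done,data} vs &{done,data}  ✓ labels match
                case done:
                  end vs end  ✓
                case data:
                  end vs end  ✓
            case stop:
              &{more,ok} vs +{more,ok}  ✓ labels match
                case more:
                  end vs end  ✓
                case ok:
                  end vs end  ✓
    case retry:
      !Str vs ?Str  ✓
        !Unit vs ?Unit  ✓
          +{retry,more,err} vs &{retry,more,err}  ✓ labels match
            case retry:
              X vs X  ✓
            case more:
              X vs X  ✓
            case err:
              end vs end  ✓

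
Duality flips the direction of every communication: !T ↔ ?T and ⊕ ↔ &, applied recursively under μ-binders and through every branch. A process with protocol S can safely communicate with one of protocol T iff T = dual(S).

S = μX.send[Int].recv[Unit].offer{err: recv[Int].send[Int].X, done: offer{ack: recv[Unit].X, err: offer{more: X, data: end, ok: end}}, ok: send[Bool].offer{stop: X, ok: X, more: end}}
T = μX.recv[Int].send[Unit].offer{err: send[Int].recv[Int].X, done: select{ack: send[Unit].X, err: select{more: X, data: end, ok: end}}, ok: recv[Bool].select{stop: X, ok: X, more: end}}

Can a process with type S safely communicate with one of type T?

NO

μX | μX  ok (binder kept)
  send[Int] | recv[Int]  ok
    recv[Unit] | send[Unit]  ok
      offer{err,done,ok} | offer{err,done,ok}  ✗ choice polarity not flipped — not dual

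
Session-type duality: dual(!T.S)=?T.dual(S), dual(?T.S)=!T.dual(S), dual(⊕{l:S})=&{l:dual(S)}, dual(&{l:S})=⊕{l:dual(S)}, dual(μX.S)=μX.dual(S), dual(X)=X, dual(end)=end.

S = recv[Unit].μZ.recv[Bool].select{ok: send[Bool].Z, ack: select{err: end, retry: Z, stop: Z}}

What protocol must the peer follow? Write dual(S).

send[Unit].μZ.send[Bool].offer{ok: recv[Bool].Z, ack: offer{err: end, retry: Z, stop: Z}}

recv[Unit] ↦ send[Unit]
  μZ ↦ μZ  (μ self-dual)
    recv[Bool] ↦ send[Bool]
      select{ok,ack} ↦ offer{ok,ack}  (internal→external)
        • ok:
          send[Bool] ↦ recv[Bool]
            Z ↦ Z
        • ack:
          select{err,retry,stop} ↦ offer{err,retry,stop}  (internal→external)
            • err:
              end ↦ end
            • retry:
              Z ↦ Z
            • stop:
              Z ↦ Z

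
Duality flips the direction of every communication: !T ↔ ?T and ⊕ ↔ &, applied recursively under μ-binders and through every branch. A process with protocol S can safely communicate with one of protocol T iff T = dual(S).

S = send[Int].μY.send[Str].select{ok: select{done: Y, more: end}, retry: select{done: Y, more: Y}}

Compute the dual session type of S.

recv[Int].μY.recv[Str].offer{ok: offer{done: Y, more: end}, retry: offer{done: Y, more: Y}}

send[Int] ↦ recv[Int]
  μY ↦ μY  (rec unchanged)
    send[Str] ↦ recv[Str]
      select{ok,retry} ↦ offer{ok,retry}  (⊕→&)
        • ok:
          select{done,more} ↦ offer{done,more}  (⊕→&)
            • done:
              dual(Y) = Y
            • more:
              dual(end) = end
        • retry:
          select{done,more} ↦ offer{done,more}  (⊕→&)
            • done:
              dual(Y) = Y
            • more:
              dual(Y) = Y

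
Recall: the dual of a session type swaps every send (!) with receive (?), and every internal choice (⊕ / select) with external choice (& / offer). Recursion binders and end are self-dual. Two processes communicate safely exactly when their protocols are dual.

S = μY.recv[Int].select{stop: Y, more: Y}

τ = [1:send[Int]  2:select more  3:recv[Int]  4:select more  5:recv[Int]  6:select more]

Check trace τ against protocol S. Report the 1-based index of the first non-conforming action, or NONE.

1

[1] got send[Int], protocol expects recv[Int]  ✗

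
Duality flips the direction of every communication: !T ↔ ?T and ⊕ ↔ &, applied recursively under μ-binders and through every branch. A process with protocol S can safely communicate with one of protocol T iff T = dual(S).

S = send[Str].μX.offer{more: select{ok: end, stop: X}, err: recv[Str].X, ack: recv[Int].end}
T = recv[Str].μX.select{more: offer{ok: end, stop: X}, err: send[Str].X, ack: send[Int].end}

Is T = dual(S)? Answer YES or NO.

send[Str] vs recv[Str]  match
  μX vs μX  match (rec unchanged)
    offer{more,err,ack} vs select{more,err,ack}  match label sets agree
      [more]
        select{ok,stop} vs offer{ok,stop}  match label sets agree
          [ok]
            end vs end  match
          [stop]
            X vs X  match
      [err]
        recv[Str] vs send[Str]  match
          X vs X  match
      [ack]
        recv[Int] vs send[Int]  match
          end vs end  match

YES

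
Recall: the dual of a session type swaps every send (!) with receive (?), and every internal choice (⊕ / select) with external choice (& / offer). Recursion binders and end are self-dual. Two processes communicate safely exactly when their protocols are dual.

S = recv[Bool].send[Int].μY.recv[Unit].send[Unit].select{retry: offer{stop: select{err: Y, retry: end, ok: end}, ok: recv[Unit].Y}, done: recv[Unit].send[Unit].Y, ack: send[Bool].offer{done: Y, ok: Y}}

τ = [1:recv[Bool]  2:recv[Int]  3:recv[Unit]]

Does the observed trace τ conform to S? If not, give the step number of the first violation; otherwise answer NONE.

[1] recv[Bool]  ok  now at send[Int].μY.…
[2] got recv[Int], protocol expects send[Int]  ✗

2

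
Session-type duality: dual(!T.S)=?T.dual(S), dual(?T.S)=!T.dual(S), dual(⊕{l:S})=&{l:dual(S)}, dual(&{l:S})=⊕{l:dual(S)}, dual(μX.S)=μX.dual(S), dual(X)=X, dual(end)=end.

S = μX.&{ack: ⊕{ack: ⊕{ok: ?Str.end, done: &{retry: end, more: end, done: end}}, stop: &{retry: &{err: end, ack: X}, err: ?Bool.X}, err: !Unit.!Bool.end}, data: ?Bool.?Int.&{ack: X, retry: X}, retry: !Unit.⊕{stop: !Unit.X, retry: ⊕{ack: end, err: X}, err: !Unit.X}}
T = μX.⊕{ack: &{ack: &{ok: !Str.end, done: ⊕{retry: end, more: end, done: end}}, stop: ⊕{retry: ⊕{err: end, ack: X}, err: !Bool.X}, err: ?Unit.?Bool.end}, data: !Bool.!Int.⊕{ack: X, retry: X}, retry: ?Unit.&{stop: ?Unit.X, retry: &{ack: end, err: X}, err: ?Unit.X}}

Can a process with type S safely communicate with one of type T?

YES

μX | μX  ✓ (rec unchanged)
  &{ack,data,retry} | ⊕{ack,data,retry}  ✓ label sets agree
    case ack:
      ⊕{ack,stop,err} | &{ack,stop,err}  ✓ label sets agree
        case ack:
          ⊕{ok,done} | &{ok,done}  ✓ label sets agree
            case ok:
              ?Str | !Str  ✓
                end | end  ✓
            case done:
              &{retry,more,done} | ⊕{retry,more,done}  ✓ label sets agree
                case retry:
                  end | end  ✓
                case more:
                  end | end  ✓
                case done:
                  end | end  ✓
        case stop:
          &{retry,err} | ⊕{retry,err}  ✓ label sets agree
            case retry:
              &{err,ack} | ⊕{err,ack}  ✓ label sets agree
                case err:
                  end | end  ✓
                case ack:
                  X | X  ✓
            case err:
              ?Bool | !Bool  ✓
                X | X  ✓
        case err:
          !Unit | ?Unit  ✓
            !Bool | ?Bool  ✓
              end | end  ✓
    case data:
      ?Bool | !Bool  ✓
        ?Int | !Int  ✓
          &{ack,retry} | ⊕{ack,retry}  ✓ label sets agree
            case ack:
              X | X  ✓
            case retry:
              X | X  ✓
    case retry:
      !Unit | ?Unit  ✓
        ⊕{stop,retry,err} | &{stop,retry,err}  ✓ label sets agree
          case stop:
            !Unit | ?Unit  ✓
              X | X  ✓
          case retry:
            ⊕{ack,err} | &{ack,err}  ✓ label sets agree
              case ack:
                end | end  ✓
              case err:
                X | X  ✓
          case err:
            !Unit | ?Unit  ✓
              X | X  ✓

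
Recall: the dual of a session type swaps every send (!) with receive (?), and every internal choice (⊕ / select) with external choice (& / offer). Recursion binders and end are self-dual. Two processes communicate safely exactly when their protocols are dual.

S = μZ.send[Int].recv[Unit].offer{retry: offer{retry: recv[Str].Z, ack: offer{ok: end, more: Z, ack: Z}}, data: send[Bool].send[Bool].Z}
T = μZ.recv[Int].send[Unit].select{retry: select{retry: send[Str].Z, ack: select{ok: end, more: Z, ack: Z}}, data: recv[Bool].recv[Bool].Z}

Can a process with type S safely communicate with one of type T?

μZ | μZ  match (μ self-dual)
  send[Int] | recv[Int]  match
    recv[Unit] | send[Unit]  match
      offer{retry,data} | select{retry,data}  match same labels
        case retry:
          offer{retry,ack} | select{retry,ack}  match same labels
            case retry:
              recv[Str] | send[Str]  match
                Z | Z  match
            case ack:
              offer{ok,more,ack} | select{ok,more,ack}  match same labels
                case ok:
                  end | end  match
                case more:
                  Z | Z  match
                case ack:
                  Z | Z  match
        case data:
          send[Bool] | recv[Bool]  match
            send[Bool] | recv[Bool]  match
              Z | Z  match

YES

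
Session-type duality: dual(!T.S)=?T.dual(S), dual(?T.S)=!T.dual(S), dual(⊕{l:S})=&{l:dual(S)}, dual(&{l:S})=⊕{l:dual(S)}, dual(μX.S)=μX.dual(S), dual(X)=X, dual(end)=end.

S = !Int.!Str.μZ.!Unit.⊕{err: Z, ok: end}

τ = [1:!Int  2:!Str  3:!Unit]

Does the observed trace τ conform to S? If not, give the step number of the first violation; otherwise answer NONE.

NONE

[1] !Int  ✓  now at !Str.μZ.…
[2] !Str  ✓  now at μZ.…
[3] !Unit  ✓  now at ⊕{err: μZ.…, ok: end}
trace exhausted — no violation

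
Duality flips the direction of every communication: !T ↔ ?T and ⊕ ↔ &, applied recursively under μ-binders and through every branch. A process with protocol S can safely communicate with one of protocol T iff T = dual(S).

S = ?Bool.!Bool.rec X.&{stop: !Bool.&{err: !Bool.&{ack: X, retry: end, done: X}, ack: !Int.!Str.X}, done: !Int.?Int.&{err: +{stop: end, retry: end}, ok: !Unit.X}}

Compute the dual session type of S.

!Bool.?Bool.rec X.+{stop: ?Bool.+{err: ?Bool.+{ack: X, retry: end, done: X}, ack: ?Int.?Str.X}, done: ?Int.!Int.+{err: &{stop: end, retry: end}, ok: ?Unit.X}}

?Bool ↦ !Bool
  !Bool ↦ ?Bool
    rec X ↦ rec X  (μ self-dual)
      &{stop,done} ↦ +{stop,done}  (offer→select)
        • stop:
          !Bool ↦ ?Bool
            &{err,ack} ↦ +{err,ack}  (offer→select)
              • err:
                !Bool ↦ ?Bool
                  &{ack,retry,done} ↦ +{ack,retry,done}  (offer→select)
                    • ack:
                      dual(X) = X
                    • retry:
                      dual(end) = end
                    • done:
                      dual(X) = X
              • ack:
                !Int ↦ ?Int
                  !Str ↦ ?Str
                    dual(X) = X
        • done:
          !Int ↦ ?Int
            ?Int ↦ !Int
              &{err,ok} ↦ +{err,ok}  (offer→select)
                • err:
                  +{stop,retry} ↦ &{stop,retry}  (internal→external)
                    • stop:
                      dual(end) = end
                    • retry:
                      dual(end) = end
                • ok:
                  !Unit ↦ ?Unit
                    dual(X) = X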